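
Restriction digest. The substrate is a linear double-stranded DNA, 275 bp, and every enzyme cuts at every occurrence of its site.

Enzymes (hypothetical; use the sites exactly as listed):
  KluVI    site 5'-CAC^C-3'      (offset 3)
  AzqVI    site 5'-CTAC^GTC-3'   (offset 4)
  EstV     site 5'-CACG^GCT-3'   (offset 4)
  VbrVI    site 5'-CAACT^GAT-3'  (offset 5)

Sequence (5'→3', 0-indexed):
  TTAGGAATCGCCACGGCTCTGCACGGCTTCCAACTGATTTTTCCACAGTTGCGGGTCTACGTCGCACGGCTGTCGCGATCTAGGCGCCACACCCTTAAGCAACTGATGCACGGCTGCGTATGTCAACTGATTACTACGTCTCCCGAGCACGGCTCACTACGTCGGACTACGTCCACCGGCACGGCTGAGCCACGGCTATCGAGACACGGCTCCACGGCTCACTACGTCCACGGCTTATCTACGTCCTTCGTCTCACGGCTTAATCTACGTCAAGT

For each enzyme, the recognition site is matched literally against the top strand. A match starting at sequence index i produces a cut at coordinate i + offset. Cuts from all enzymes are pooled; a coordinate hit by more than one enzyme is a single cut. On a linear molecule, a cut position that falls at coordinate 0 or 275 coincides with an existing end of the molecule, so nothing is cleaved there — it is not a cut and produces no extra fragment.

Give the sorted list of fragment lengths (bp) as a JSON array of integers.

[6,7,7,7,8,8,8,9,9,9,10,10,10,10,11,11,12,14,14,15,15,16,24,25]

Per-enzyme occurrences:
  KluVI (CACC, off=3): starts [89, 173] → cuts [92, 176]
  AzqVI (CTACGTC, off=4): starts [56, 133, 156, 166, 221, 238, 264] → cuts [60, 137, 160, 170, 225, 242, 268]
  EstV (CACGGCT, off=4): starts [11, 21, 64, 108, 147, 179, 190, 204, 212, 228, 253] → cuts [15, 25, 68, 112, 151, 183, 194, 208, 216, 232, 257]
  VbrVI (CAACTGAT, off=5): starts [30, 99, 123] → cuts [35, 104, 128]

All cut coordinates (distinct, sorted): [15, 25, 35, 60, 68, 92, 104, 112, 128, 137, 151, 160, 170, 176, 183, 194, 208, 216, 225, 232, 242, 257, 268]

Fragments:
  [0,15): 15 bp
  [15,25): 10 bp
  [25,35): 10 bp
  [35,60): 25 bp
  [60,68): 8 bp
  [68,92): 24 bp
  [92,104): 12 bp
  [104,112): 8 bp
  [112,128): 16 bp
  [128,137): 9 bp
  [137,151): 14 bp
  [151,160): 9 bp
  [160,170): 10 bp
  [170,176): 6 bp
  [176,183): 7 bp
  [183,194): 11 bp
  [194,208): 14 bp
  [208,216): 8 bp
  [216,225): 9 bp
  [225,232): 7 bp
  [232,242): 10 bp
  [242,257): 15 bp
  [257,268): 11 bp
  [268,275): 7 bp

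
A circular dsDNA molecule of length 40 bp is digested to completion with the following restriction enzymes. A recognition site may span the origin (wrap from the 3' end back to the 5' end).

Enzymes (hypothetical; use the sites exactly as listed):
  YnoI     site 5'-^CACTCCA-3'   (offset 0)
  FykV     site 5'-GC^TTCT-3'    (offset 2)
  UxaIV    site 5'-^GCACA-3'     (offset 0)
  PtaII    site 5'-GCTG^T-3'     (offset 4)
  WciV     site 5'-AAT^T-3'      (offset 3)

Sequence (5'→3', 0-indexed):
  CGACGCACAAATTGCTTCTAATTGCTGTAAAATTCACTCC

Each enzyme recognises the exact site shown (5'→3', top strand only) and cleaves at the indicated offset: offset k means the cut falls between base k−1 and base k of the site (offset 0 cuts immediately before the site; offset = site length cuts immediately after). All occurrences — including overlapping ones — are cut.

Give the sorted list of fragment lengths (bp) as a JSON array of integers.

[3,5,6,7,8,11]

Scan for sites:
  YnoI (CACTCCA, off=0): no sites
  FykV (GCTTCT, off=2): starts [13] → cuts [15]
  UxaIV (GCACA, off=0): starts [4] → cuts [4]
  PtaII (GCTGT, off=4): starts [23] → cuts [27]
  WciV (AATT, off=3): starts [9, 19, 30] → cuts [12, 22, 33]

Pooled cuts: [4, 12, 15, 22, 27, 33]

Fragments:
  4→12: 8 bp
  12→15: 3 bp
  15→22: 7 bp
  22→27: 5 bp
  27→33: 6 bp
  33→4 (wrap): 40-33+4 = 11 bp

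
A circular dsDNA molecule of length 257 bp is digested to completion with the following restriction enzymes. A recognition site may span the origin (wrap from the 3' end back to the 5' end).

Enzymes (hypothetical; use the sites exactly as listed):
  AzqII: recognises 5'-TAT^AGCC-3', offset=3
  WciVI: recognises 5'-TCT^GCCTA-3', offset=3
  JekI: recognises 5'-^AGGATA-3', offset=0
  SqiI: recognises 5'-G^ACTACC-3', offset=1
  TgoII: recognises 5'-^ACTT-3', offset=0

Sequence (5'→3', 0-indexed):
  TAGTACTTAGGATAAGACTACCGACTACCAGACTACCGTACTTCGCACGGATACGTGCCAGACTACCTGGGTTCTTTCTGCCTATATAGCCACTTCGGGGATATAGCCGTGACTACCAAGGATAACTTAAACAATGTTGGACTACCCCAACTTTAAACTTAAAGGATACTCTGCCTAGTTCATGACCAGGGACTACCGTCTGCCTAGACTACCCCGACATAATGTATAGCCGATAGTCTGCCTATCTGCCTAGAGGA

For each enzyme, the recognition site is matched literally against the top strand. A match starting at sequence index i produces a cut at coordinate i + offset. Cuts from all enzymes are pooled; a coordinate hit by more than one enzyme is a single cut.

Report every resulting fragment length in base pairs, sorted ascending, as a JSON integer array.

[4,4,6,6,6,6,7,7,7,7,8,8,8,8,8,8,9,10,10,12,13,16,18,19,20,22]

Per-enzyme occurrences:
  AzqII TATAGCC/3: at [84, 101, 224] ⇒ [87, 104, 227]
  WciVI TCTGCCTA/3: at [76, 169, 198, 236, 244] ⇒ [79, 172, 201, 239, 247]
  JekI AGGATA/0: at [8, 118, 162, 253] ⇒ [8, 118, 162, 253]
  SqiI GACTACC/1: at [15, 22, 30, 60, 110, 139, 190, 206] ⇒ [16, 23, 31, 61, 111, 140, 191, 207]
  TgoII ACTT/0: at [4, 39, 91, 124, 149, 156] ⇒ [4, 39, 91, 124, 149, 156]

All cut coordinates (distinct, sorted): [4, 8, 16, 23, 31, 39, 61, 79, 87, 91, 104, 111, 118, 124, 140, 149, 156, 162, 172, 191, 201, 207, 227, 239, 247, 253]

Fragments:
  4→8: 4 bp
  8→16: 8 bp
  16→23: 7 bp
  23→31: 8 bp
  31→39: 8 bp
  39→61: 22 bp
  61→79: 18 bp
  79→87: 8 bp
  87→91: 4 bp
  91→104: 13 bp
  104→111: 7 bp
  111→118: 7 bp
  118→124: 6 bp
  124→140: 16 bp
  140→149: 9 bp
  149→156: 7 bp
  156→162: 6 bp
  162→172: 10 bp
  172→191: 19 bp
  191→201: 10 bp
  201→207: 6 bp
  207→227: 20 bp
  227→239: 12 bp
  239→247: 8 bp
  247→253: 6 bp
  253→4 (wrap): 257-253+4 = 8 bp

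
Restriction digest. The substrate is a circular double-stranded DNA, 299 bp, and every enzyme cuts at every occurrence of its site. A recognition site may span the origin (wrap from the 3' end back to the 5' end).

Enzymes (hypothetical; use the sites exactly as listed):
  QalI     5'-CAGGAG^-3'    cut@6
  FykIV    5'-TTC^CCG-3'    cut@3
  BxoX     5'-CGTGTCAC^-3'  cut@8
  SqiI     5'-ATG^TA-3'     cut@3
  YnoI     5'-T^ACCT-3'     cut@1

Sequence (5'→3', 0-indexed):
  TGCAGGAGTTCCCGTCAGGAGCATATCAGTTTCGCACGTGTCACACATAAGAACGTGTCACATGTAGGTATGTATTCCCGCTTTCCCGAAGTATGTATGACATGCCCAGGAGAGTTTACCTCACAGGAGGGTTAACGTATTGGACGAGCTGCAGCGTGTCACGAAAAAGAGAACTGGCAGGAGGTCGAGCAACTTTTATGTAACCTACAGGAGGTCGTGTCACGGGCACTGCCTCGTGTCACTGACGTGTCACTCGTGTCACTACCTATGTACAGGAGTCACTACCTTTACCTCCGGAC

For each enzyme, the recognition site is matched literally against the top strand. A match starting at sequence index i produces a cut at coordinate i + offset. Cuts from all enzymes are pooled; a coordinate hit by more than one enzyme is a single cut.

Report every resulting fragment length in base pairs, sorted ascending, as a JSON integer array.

Site scan:
  QalI (CAGGAG, off=6): starts [2, 15, 106, 123, 177, 207, 272] → cuts [8, 21, 112, 129, 183, 213, 278]
  FykIV (TTCCCG, off=3): starts [8, 74, 82] → cuts [11, 77, 85]
  BxoX (CGTGTCAC, off=8): starts [36, 53, 154, 215, 234, 245, 254] → cuts [44, 61, 162, 223, 242, 253, 262]
  SqiI (ATGTA, off=3): starts [61, 69, 92, 197, 267] → cuts [64, 72, 95, 200, 270]
  YnoI (TACCT, off=1): starts [116, 262, 282, 288] → cuts [117, 263, 283, 289]

Pooled cuts: [8, 11, 21, 44, 61, 64, 72, 77, 85, 95, 112, 117, 129, 162, 183, 200, 213, 223, 242, 253, 262, 263, 270, 278, 283, 289]

Fragments:
  8→11: 3 bp
  11→21: 10 bp
  21→44: 23 bp
  44→61: 17 bp
  61→64: 3 bp
  64→72: 8 bp
  72→77: 5 bp
  77→85: 8 bp
  85→95: 10 bp
  95→112: 17 bp
  112→117: 5 bp
  117→129: 12 bp
  129→162: 33 bp
  162→183: 21 bp
  183→200: 17 bp
  200→213: 13 bp
  213→223: 10 bp
  223→242: 19 bp
  242→253: 11 bp
  253→262: 9 bp
  262→263: 1 bp
  263→270: 7 bp
  270→278: 8 bp
  278→283: 5 bp
  283→289: 6 bp
  289→8 (wrap): 299-289+8 = 18 bp

[1,3,3,5,5,5,6,7,8,8,8,9,10,10,10,11,12,13,17,17,17,18,19,21,23,33]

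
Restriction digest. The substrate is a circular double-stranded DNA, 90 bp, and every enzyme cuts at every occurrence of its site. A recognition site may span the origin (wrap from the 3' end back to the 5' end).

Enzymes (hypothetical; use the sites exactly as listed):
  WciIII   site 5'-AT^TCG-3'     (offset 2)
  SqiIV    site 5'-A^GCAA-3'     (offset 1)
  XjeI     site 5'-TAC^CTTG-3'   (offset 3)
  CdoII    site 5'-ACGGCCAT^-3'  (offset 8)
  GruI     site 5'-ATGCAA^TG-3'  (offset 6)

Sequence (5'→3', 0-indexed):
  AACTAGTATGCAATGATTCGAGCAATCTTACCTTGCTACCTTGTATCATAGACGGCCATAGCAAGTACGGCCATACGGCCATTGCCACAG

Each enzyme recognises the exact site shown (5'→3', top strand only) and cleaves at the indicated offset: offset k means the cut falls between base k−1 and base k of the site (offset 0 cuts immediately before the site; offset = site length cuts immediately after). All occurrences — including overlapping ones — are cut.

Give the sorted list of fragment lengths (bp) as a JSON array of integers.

Scan for sites:
  WciIII (ATTCG, off=2): starts [15] → cuts [17]
  SqiIV (AGCAA, off=1): starts [20, 59] → cuts [21, 60]
  XjeI (TACCTTG, off=3): starts [28, 36] → cuts [31, 39]
  CdoII (ACGGCCAT, off=8): starts [51, 66, 74] → cuts [59, 74, 82]
  GruI (ATGCAATG, off=6): starts [7] → cuts [13]

Pooled cuts: [13, 17, 21, 31, 39, 59, 60, 74, 82]

Fragment lengths:
  13→17: 4 bp
  17→21: 4 bp
  21→31: 10 bp
  31→39: 8 bp
  39→59: 20 bp
  59→60: 1 bp
  60→74: 14 bp
  74→82: 8 bp
  82→13 (wrap): 90-82+13 = 21 bp

[1,4,4,8,8,10,14,20,21]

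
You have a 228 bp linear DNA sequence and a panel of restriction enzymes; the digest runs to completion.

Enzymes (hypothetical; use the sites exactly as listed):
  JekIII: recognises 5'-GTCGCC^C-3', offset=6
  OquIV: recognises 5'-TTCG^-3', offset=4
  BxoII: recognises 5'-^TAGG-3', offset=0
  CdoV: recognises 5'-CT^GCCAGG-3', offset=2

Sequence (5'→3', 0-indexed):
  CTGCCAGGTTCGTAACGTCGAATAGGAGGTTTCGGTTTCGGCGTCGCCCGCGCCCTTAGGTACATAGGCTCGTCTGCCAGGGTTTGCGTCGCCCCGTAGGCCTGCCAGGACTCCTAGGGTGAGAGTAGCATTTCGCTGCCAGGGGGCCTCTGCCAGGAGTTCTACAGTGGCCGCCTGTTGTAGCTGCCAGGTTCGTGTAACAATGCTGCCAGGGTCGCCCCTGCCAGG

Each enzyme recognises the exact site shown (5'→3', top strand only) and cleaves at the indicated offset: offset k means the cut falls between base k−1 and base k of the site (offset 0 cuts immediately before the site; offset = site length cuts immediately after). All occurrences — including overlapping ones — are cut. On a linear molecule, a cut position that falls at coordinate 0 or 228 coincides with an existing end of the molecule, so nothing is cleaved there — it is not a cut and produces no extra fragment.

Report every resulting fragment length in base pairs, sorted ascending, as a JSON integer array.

[2,2,3,3,6,6,7,8,8,8,10,10,10,11,11,12,12,12,14,18,21,34]

Scan for sites:
  JekIII GTCGCCC/6: at [42, 87, 213] ⇒ [48, 93, 219]
  OquIV TTCG/4: at [8, 30, 36, 131, 191] ⇒ [12, 34, 40, 135, 195]
  BxoII TAGG/0: at [22, 56, 64, 96, 114] ⇒ [22, 56, 64, 96, 114]
  CdoV CTGCCAGG/2: at [0, 73, 101, 135, 149, 183, 205, 220] ⇒ [2, 75, 103, 137, 151, 185, 207, 222]

Pooled cuts: [2, 12, 22, 34, 40, 48, 56, 64, 75, 93, 96, 103, 114, 135, 137, 151, 185, 195, 207, 219, 222]

Fragment lengths:
  [0,2): 2 bp
  [2,12): 10 bp
  [12,22): 10 bp
  [22,34): 12 bp
  [34,40): 6 bp
  [40,48): 8 bp
  [48,56): 8 bp
  [56,64): 8 bp
  [64,75): 11 bp
  [75,93): 18 bp
  [93,96): 3 bp
  [96,103): 7 bp
  [103,114): 11 bp
  [114,135): 21 bp
  [135,137): 2 bp
  [137,151): 14 bp
  [151,185): 34 bp
  [185,195): 10 bp
  [195,207): 12 bp
  [207,219): 12 bp
  [219,222): 3 bp
  [222,228): 6 bp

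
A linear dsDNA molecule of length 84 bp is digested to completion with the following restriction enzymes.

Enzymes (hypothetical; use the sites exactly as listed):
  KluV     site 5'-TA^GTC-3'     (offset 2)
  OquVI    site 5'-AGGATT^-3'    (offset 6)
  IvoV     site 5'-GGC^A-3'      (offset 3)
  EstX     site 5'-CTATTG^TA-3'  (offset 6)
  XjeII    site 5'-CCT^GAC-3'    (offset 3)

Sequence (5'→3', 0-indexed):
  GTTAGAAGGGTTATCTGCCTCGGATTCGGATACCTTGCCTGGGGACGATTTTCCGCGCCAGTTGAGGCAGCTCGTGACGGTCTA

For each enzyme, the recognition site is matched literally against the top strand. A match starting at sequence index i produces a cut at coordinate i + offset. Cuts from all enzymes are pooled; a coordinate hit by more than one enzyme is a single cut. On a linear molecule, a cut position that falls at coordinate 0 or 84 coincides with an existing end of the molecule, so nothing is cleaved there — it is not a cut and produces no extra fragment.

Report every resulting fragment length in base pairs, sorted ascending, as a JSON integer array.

[16,68]

Scan for sites:
  KluV (TAGTC, off=2): no sites
  OquVI (AGGATT, off=6): no sites
  IvoV GGCA/3: at [65] ⇒ [68]
  EstX (CTATTGTA, off=6): no sites
  XjeII (CCTGAC, off=3): no sites

All cut coordinates (distinct, sorted): [68]

Fragment lengths:
  [0,68): 68 bp
  [68,84): 16 bp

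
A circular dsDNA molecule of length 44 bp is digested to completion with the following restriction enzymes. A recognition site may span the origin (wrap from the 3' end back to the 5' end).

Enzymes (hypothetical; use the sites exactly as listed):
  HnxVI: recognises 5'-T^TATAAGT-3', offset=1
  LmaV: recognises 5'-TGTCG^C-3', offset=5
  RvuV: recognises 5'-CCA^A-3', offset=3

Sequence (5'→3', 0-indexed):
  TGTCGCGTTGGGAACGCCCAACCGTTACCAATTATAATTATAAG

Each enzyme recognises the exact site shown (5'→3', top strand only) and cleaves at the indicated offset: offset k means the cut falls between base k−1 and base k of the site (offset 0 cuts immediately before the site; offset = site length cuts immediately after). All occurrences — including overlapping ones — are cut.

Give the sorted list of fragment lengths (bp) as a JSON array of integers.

[8,10,11,15]

Per-enzyme occurrences:
  HnxVI (TTATAAGT, off=1): starts [37] → cuts [38]
  LmaV (TGTCGC, off=5): starts [0] → cuts [5]
  RvuV (CCAA, off=3): starts [17, 27] → cuts [20, 30]

All cut coordinates (distinct, sorted): [5, 20, 30, 38]

Fragments:
  5→20: 15 bp
  20→30: 10 bp
  30→38: 8 bp
  38→5 (wrap): 44-38+5 = 11 bp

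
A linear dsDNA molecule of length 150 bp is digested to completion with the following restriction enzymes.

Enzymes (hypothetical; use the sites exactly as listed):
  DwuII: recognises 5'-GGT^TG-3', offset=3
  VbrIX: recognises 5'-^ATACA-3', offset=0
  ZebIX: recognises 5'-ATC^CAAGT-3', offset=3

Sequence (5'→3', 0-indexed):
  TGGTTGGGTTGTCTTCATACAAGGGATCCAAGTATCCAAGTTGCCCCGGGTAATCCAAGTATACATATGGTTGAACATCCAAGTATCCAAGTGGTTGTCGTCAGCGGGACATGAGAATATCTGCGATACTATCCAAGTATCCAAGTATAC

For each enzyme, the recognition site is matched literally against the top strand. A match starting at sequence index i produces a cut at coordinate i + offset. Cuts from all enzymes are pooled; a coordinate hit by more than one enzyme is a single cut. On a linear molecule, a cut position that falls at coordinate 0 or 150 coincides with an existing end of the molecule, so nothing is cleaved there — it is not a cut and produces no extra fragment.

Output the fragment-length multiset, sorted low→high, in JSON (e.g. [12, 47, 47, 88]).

[4,5,5,7,8,8,8,8,8,9,11,12,19,38]

Site scan:
  DwuII (GGTTG, off=3): starts [1, 6, 68, 92] → cuts [4, 9, 71, 95]
  VbrIX (ATACA, off=0): starts [16, 60] → cuts [16, 60]
  ZebIX (ATCCAAGT, off=3): starts [25, 33, 52, 76, 84, 130, 138] → cuts [28, 36, 55, 79, 87, 133, 141]

Pooled cuts: [4, 9, 16, 28, 36, 55, 60, 71, 79, 87, 95, 133, 141]

Fragments:
  [0,4): 4 bp
  [4,9): 5 bp
  [9,16): 7 bp
  [16,28): 12 bp
  [28,36): 8 bp
  [36,55): 19 bp
  [55,60): 5 bp
  [60,71): 11 bp
  [71,79): 8 bp
  [79,87): 8 bp
  [87,95): 8 bp
  [95,133): 38 bp
  [133,141): 8 bp
  [141,150): 9 bp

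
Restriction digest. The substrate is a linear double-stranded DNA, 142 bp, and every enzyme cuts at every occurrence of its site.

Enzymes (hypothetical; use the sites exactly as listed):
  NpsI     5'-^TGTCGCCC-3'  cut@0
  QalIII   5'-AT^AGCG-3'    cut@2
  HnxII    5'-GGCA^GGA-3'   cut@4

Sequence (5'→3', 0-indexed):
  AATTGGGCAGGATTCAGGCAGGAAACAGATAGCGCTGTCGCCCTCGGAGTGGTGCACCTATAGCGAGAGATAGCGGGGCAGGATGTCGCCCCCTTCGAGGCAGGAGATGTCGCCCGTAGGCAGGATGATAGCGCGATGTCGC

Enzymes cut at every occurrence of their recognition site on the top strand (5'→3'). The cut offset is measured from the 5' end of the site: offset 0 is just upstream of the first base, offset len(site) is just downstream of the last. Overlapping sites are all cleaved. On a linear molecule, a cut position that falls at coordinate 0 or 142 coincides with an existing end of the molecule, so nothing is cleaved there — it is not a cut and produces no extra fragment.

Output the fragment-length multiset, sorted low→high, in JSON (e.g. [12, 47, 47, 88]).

[3,5,5,7,9,9,10,10,11,13,15,19,26]

Per-enzyme occurrences:
  NpsI (TGTCGCCC, off=0): starts [35, 83, 107] → cuts [35, 83, 107]
  QalIII (ATAGCG, off=2): starts [28, 59, 69, 127] → cuts [30, 61, 71, 129]
  HnxII (GGCAGGA, off=4): starts [5, 16, 76, 98, 118] → cuts [9, 20, 80, 102, 122]

All cut coordinates (distinct, sorted): [9, 20, 30, 35, 61, 71, 80, 83, 102, 107, 122, 129]

Fragment lengths:
  [0,9): 9 bp
  [9,20): 11 bp
  [20,30): 10 bp
  [30,35): 5 bp
  [35,61): 26 bp
  [61,71): 10 bp
  [71,80): 9 bp
  [80,83): 3 bp
  [83,102): 19 bp
  [102,107): 5 bp
  [107,122): 15 bp
  [122,129): 7 bp
  [129,142): 13 bp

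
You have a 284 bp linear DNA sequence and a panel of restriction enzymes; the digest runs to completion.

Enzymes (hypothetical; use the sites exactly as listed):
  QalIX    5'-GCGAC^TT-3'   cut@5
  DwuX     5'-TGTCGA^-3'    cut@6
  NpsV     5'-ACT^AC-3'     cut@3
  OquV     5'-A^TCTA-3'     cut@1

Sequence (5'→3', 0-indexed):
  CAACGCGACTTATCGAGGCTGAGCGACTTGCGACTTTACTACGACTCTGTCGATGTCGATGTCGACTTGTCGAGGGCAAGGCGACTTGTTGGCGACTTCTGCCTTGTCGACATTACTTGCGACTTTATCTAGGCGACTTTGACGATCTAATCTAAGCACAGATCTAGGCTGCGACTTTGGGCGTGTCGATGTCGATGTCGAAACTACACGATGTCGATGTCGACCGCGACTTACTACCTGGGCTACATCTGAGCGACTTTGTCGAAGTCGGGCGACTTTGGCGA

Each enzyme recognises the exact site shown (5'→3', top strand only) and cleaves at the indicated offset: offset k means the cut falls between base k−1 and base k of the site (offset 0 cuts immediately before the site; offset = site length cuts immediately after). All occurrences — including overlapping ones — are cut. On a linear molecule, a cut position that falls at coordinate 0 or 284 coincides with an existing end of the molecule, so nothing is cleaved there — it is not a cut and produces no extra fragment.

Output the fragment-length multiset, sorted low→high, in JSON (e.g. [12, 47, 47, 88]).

[4,4,5,5,6,6,6,6,6,6,7,7,8,8,8,8,9,10,11,11,12,12,12,13,13,13,14,14,18,22]

Site scan:
  QalIX (GCGACTT, off=5): starts [4, 22, 29, 80, 91, 118, 132, 170, 225, 252, 271] → cuts [9, 27, 34, 85, 96, 123, 137, 175, 230, 257, 276]
  DwuX (TGTCGA, off=6): starts [47, 53, 59, 67, 104, 183, 189, 195, 211, 217, 259] → cuts [53, 59, 65, 73, 110, 189, 195, 201, 217, 223, 265]
  NpsV (ACTAC, off=3): starts [37, 202, 232] → cuts [40, 205, 235]
  OquV (ATCTA, off=1): starts [126, 144, 149, 161] → cuts [127, 145, 150, 162]

Pooled cuts: [9, 27, 34, 40, 53, 59, 65, 73, 85, 96, 110, 123, 127, 137, 145, 150, 162, 175, 189, 195, 201, 205, 217, 223, 230, 235, 257, 265, 276]

Fragment lengths:
  [0,9): 9 bp
  [9,27): 18 bp
  [27,34): 7 bp
  [34,40): 6 bp
  [40,53): 13 bp
  [53,59): 6 bp
  [59,65): 6 bp
  [65,73): 8 bp
  [73,85): 12 bp
  [85,96): 11 bp
  [96,110): 14 bp
  [110,123): 13 bp
  [123,127): 4 bp
  [127,137): 10 bp
  [137,145): 8 bp
  [145,150): 5 bp
  [150,162): 12 bp
  [162,175): 13 bp
  [175,189): 14 bp
  [189,195): 6 bp
  [195,201): 6 bp
  [201,205): 4 bp
  [205,217): 12 bp
  [217,223): 6 bp
  [223,230): 7 bp
  [230,235): 5 bp
  [235,257): 22 bp
  [257,265): 8 bp
  [265,276): 11 bp
  [276,284): 8 bp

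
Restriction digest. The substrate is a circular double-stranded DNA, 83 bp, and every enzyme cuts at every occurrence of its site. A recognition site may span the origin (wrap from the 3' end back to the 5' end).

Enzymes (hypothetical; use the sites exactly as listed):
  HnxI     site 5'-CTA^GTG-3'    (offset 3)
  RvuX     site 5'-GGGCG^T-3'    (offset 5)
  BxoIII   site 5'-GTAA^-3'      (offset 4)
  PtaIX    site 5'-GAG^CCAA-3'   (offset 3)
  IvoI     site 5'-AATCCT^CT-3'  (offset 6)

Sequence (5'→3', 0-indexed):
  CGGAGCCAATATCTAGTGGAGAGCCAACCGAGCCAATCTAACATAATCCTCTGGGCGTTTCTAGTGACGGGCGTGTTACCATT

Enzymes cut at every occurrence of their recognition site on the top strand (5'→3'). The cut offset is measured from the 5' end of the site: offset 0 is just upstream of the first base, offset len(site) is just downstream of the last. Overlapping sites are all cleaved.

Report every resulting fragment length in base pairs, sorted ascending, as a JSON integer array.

[6,7,8,9,10,10,15,18]

Scan for sites:
  HnxI CTAGTG/3: at [12, 60] ⇒ [15, 63]
  RvuX GGGCGT/5: at [52, 68] ⇒ [57, 73]
  BxoIII (GTAA, off=4): no sites
  PtaIX GAGCCAA/3: at [2, 20, 29] ⇒ [5, 23, 32]
  IvoI AATCCTCT/6: at [44] ⇒ [50]

All cut coordinates (distinct, sorted): [5, 15, 23, 32, 50, 57, 63, 73]

Fragment lengths:
  5→15: 10 bp
  15→23: 8 bp
  23→32: 9 bp
  32→50: 18 bp
  50→57: 7 bp
  57→63: 6 bp
  63→73: 10 bp
  73→5 (wrap): 83-73+5 = 15 bp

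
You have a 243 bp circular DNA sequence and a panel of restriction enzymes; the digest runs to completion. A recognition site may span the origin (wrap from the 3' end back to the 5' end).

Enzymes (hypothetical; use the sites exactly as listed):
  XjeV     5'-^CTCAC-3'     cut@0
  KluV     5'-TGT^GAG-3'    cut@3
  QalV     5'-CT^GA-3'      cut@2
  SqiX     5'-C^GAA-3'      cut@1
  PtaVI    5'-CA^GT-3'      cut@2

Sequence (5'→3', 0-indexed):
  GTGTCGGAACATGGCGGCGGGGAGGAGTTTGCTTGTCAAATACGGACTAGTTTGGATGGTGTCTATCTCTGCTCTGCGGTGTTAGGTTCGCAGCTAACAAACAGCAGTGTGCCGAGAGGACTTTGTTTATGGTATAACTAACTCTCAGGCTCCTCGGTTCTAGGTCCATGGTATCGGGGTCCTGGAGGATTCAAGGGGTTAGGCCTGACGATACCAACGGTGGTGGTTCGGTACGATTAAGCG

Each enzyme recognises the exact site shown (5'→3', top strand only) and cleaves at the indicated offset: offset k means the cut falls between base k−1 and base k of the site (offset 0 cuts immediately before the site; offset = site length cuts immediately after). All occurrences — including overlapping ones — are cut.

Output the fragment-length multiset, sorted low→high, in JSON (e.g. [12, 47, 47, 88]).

[100,143]

Per-enzyme occurrences:
  XjeV (CTCAC, off=0): no sites
  KluV (TGTGAG, off=3): no sites
  QalV CTGA/2: at [204] ⇒ [206]
  SqiX (CGAA, off=1): no sites
  PtaVI CAGT/2: at [104] ⇒ [106]

All cut coordinates (distinct, sorted): [106, 206]

Fragments:
  106→206: 100 bp
  206→106 (wrap): 243-206+106 = 143 bp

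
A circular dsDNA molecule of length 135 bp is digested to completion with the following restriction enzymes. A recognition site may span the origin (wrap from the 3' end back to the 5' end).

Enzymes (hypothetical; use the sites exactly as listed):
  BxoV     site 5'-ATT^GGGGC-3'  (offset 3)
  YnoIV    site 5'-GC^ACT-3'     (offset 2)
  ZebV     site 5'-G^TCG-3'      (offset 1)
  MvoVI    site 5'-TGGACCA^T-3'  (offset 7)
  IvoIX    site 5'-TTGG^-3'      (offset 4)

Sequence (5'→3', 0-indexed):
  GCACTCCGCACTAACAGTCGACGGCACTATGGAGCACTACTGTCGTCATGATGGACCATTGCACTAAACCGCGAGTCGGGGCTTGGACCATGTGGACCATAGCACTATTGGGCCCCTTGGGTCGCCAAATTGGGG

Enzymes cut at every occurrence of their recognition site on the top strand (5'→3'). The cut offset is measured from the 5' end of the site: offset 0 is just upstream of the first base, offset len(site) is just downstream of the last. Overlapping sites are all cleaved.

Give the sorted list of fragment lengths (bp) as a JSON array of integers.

[1,4,4,4,4,7,7,8,8,8,9,9,10,11,12,13,16]

Per-enzyme occurrences:
  BxoV (ATTGGGGC, off=3): no sites
  YnoIV GCACT/2: at [0, 7, 23, 33, 60, 101] ⇒ [2, 9, 25, 35, 62, 103]
  ZebV GTCG/1: at [16, 41, 74, 120] ⇒ [17, 42, 75, 121]
  MvoVI TGGACCAT/7: at [51, 83, 92] ⇒ [58, 90, 99]
  IvoIX TTGG/4: at [82, 107, 116, 129] ⇒ [86, 111, 120, 133]

All cut coordinates (distinct, sorted): [2, 9, 17, 25, 35, 42, 58, 62, 75, 86, 90, 99, 103, 111, 120, 121, 133]

Fragment lengths:
  2→9: 7 bp
  9→17: 8 bp
  17→25: 8 bp
  25→35: 10 bp
  35→42: 7 bp
  42→58: 16 bp
  58→62: 4 bp
  62→75: 13 bp
  75→86: 11 bp
  86→90: 4 bp
  90→99: 9 bp
  99→103: 4 bp
  103→111: 8 bp
  111→120: 9 bp
  120→121: 1 bp
  121→133: 12 bp
  133→2 (wrap): 135-133+2 = 4 bp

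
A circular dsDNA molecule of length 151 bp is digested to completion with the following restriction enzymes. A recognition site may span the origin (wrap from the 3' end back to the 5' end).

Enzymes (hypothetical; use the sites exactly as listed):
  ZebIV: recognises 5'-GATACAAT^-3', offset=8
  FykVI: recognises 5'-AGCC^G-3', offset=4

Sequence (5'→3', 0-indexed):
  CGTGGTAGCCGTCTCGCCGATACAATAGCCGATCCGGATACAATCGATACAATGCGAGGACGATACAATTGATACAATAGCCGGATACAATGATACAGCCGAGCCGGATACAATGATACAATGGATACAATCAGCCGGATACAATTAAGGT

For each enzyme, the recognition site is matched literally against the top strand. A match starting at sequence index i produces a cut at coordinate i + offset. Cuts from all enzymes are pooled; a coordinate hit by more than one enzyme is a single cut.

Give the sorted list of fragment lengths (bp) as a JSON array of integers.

[4,4,5,5,8,9,9,9,9,9,9,9,14,16,16,16]

Per-enzyme occurrences:
  ZebIV GATACAAT/8: at [18, 36, 45, 61, 70, 83, 106, 114, 123, 137] ⇒ [26, 44, 53, 69, 78, 91, 114, 122, 131, 145]
  FykVI AGCCG/4: at [6, 26, 78, 96, 101, 132] ⇒ [10, 30, 82, 100, 105, 136]

Pooled cuts: [10, 26, 30, 44, 53, 69, 78, 82, 91, 100, 105, 114, 122, 131, 136, 145]

Fragment lengths:
  10→26: 16 bp
  26→30: 4 bp
  30→44: 14 bp
  44→53: 9 bp
  53→69: 16 bp
  69→78: 9 bp
  78→82: 4 bp
  82→91: 9 bp
  91→100: 9 bp
  100→105: 5 bp
  105→114: 9 bp
  114→122: 8 bp
  122→131: 9 bp
  131→136: 5 bp
  136→145: 9 bp
  145→10 (wrap): 151-145+10 = 16 bp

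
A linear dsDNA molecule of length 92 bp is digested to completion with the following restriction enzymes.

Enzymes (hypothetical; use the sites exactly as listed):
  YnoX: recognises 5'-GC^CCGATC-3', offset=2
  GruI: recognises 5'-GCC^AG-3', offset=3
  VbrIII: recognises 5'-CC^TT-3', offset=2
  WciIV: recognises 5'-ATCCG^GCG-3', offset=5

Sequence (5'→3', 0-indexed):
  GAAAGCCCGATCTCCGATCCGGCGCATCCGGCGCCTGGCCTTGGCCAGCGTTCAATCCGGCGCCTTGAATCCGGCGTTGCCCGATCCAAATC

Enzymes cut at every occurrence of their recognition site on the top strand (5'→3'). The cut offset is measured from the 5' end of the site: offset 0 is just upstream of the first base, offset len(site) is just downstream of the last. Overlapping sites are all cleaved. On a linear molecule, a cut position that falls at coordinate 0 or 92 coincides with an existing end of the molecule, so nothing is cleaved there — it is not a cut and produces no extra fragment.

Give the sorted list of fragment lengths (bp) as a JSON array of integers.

Per-enzyme occurrences:
  YnoX GCCCGATC/2: at [4, 78] ⇒ [6, 80]
  GruI GCCAG/3: at [43] ⇒ [46]
  VbrIII CCTT/2: at [38, 62] ⇒ [40, 64]
  WciIV ATCCGGCG/5: at [16, 25, 54, 68] ⇒ [21, 30, 59, 73]

All cut coordinates (distinct, sorted): [6, 21, 30, 40, 46, 59, 64, 73, 80]

Fragment lengths:
  [0,6): 6 bp
  [6,21): 15 bp
  [21,30): 9 bp
  [30,40): 10 bp
  [40,46): 6 bp
  [46,59): 13 bp
  [59,64): 5 bp
  [64,73): 9 bp
  [73,80): 7 bp
  [80,92): 12 bp

[5,6,6,7,9,9,10,12,13,15]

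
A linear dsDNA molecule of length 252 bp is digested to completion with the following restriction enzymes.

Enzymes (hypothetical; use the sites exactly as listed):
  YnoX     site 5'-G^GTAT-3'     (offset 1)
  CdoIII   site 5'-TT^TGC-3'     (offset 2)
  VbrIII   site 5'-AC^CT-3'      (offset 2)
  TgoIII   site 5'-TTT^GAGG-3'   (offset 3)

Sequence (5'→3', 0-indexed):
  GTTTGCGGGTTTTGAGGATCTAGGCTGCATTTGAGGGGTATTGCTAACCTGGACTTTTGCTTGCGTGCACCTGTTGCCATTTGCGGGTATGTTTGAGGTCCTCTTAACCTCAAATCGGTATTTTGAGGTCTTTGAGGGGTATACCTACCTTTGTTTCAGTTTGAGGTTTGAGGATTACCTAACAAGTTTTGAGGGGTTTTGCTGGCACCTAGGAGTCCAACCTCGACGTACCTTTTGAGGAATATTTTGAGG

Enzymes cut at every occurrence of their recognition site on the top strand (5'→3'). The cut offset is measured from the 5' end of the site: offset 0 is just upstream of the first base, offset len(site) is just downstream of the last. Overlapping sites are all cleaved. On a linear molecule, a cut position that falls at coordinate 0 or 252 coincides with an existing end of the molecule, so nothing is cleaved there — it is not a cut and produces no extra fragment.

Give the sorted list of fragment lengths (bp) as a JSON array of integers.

Site scan:
  YnoX (GGTAT, off=1): starts [36, 85, 116, 137] → cuts [37, 86, 117, 138]
  CdoIII (TTTGC, off=2): starts [1, 55, 79, 197] → cuts [3, 57, 81, 199]
  VbrIII (ACCT, off=2): starts [46, 68, 106, 142, 146, 176, 206, 219, 229] → cuts [48, 70, 108, 144, 148, 178, 208, 221, 231]
  TgoIII (TTTGAGG, off=3): starts [10, 29, 91, 121, 130, 159, 166, 187, 233, 245] → cuts [13, 32, 94, 124, 133, 162, 169, 190, 236, 248]

Pooled cuts: [3, 13, 32, 37, 48, 57, 70, 81, 86, 94, 108, 117, 124, 133, 138, 144, 148, 162, 169, 178, 190, 199, 208, 221, 231, 236, 248]

Fragment lengths:
  [0,3): 3 bp
  [3,13): 10 bp
  [13,32): 19 bp
  [32,37): 5 bp
  [37,48): 11 bp
  [48,57): 9 bp
  [57,70): 13 bp
  [70,81): 11 bp
  [81,86): 5 bp
  [86,94): 8 bp
  [94,108): 14 bp
  [108,117): 9 bp
  [117,124): 7 bp
  [124,133): 9 bp
  [133,138): 5 bp
  [138,144): 6 bp
  [144,148): 4 bp
  [148,162): 14 bp
  [162,169): 7 bp
  [169,178): 9 bp
  [178,190): 12 bp
  [190,199): 9 bp
  [199,208): 9 bp
  [208,221): 13 bp
  [221,231): 10 bp
  [231,236): 5 bp
  [236,248): 12 bp
  [248,252): 4 bp

[3,4,4,5,5,5,5,6,7,7,8,9,9,9,9,9,9,10,10,11,11,12,12,13,13,14,14,19]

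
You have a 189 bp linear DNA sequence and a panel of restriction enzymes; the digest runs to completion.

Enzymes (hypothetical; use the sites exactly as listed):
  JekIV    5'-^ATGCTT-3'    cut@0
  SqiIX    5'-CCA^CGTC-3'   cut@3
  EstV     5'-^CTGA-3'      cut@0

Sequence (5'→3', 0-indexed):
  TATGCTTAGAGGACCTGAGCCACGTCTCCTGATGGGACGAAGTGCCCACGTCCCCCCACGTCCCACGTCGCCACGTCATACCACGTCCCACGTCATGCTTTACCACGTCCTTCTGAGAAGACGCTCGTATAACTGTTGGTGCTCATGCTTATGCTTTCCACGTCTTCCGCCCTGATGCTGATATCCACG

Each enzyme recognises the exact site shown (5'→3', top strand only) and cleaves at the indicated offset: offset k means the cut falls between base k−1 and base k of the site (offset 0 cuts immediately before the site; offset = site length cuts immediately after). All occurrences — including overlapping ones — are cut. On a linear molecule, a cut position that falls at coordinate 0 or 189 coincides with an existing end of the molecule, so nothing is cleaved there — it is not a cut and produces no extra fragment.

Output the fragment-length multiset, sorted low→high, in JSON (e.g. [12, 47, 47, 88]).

[1,4,6,6,6,7,7,7,8,8,10,10,10,11,11,12,13,20,32]

Scan for sites:
  JekIV ATGCTT/0: at [1, 94, 144, 150] ⇒ [1, 94, 144, 150]
  SqiIX CCACGTC/3: at [19, 45, 55, 62, 70, 80, 87, 102, 157] ⇒ [22, 48, 58, 65, 73, 83, 90, 105, 160]
  EstV CTGA/0: at [14, 28, 112, 171, 177] ⇒ [14, 28, 112, 171, 177]

All cut coordinates (distinct, sorted): [1, 14, 22, 28, 48, 58, 65, 73, 83, 90, 94, 105, 112, 144, 150, 160, 171, 177]

Fragment lengths:
  [0,1): 1 bp
  [1,14): 13 bp
  [14,22): 8 bp
  [22,28): 6 bp
  [28,48): 20 bp
  [48,58): 10 bp
  [58,65): 7 bp
  [65,73): 8 bp
  [73,83): 10 bp
  [83,90): 7 bp
  [90,94): 4 bp
  [94,105): 11 bp
  [105,112): 7 bp
  [112,144): 32 bp
  [144,150): 6 bp
  [150,160): 10 bp
  [160,171): 11 bp
  [171,177): 6 bp
  [177,189): 12 bp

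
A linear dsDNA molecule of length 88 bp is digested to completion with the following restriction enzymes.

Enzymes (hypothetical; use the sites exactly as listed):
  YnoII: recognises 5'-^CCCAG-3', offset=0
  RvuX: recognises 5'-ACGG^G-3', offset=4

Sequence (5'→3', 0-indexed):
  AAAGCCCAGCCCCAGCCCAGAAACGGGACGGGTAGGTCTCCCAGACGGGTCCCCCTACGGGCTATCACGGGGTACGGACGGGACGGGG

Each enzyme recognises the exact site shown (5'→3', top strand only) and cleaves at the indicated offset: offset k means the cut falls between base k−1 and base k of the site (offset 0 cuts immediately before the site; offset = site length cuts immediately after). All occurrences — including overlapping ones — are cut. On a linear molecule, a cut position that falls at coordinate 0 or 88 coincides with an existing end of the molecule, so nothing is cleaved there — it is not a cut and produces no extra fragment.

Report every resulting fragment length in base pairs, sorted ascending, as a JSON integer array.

[2,4,5,5,5,6,8,9,10,11,11,12]

Per-enzyme occurrences:
  YnoII CCCAG/0: at [4, 10, 15, 39] ⇒ [4, 10, 15, 39]
  RvuX ACGGG/4: at [22, 27, 44, 56, 66, 77, 82] ⇒ [26, 31, 48, 60, 70, 81, 86]

Pooled cuts: [4, 10, 15, 26, 31, 39, 48, 60, 70, 81, 86]

Fragments:
  [0,4): 4 bp
  [4,10): 6 bp
  [10,15): 5 bp
  [15,26): 11 bp
  [26,31): 5 bp
  [31,39): 8 bp
  [39,48): 9 bp
  [48,60): 12 bp
  [60,70): 10 bp
  [70,81): 11 bp
  [81,86): 5 bp
  [86,88): 2 bp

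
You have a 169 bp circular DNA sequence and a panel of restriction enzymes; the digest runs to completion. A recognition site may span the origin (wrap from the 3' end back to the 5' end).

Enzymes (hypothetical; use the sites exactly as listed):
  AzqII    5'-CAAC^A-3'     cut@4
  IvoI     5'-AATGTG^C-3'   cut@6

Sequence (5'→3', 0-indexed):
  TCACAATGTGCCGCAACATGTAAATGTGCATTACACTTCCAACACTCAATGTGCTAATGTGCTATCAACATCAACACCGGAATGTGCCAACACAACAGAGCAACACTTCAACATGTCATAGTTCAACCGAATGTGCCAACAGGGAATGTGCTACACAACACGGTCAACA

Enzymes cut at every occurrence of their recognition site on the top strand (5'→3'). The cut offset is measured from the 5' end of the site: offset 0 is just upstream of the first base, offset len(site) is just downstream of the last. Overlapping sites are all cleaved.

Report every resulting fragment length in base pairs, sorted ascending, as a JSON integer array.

Site scan:
  AzqII CAACA/4: at [13, 39, 65, 71, 87, 92, 100, 108, 136, 155, 164] ⇒ [17, 43, 69, 75, 91, 96, 104, 112, 140, 159, 168]
  IvoI AATGTGC/6: at [4, 22, 47, 55, 80, 129, 144] ⇒ [10, 28, 53, 61, 86, 135, 150]

All cut coordinates (distinct, sorted): [10, 17, 28, 43, 53, 61, 69, 75, 86, 91, 96, 104, 112, 135, 140, 150, 159, 168]

Fragment lengths:
  10→17: 7 bp
  17→28: 11 bp
  28→43: 15 bp
  43→53: 10 bp
  53→61: 8 bp
  61→69: 8 bp
  69→75: 6 bp
  75→86: 11 bp
  86→91: 5 bp
  91→96: 5 bp
  96→104: 8 bp
  104→112: 8 bp
  112→135: 23 bp
  135→140: 5 bp
  140→150: 10 bp
  150→159: 9 bp
  159→168: 9 bp
  168→10 (wrap): 169-168+10 = 11 bp

[5,5,5,6,7,8,8,8,8,9,9,10,10,11,11,11,15,23]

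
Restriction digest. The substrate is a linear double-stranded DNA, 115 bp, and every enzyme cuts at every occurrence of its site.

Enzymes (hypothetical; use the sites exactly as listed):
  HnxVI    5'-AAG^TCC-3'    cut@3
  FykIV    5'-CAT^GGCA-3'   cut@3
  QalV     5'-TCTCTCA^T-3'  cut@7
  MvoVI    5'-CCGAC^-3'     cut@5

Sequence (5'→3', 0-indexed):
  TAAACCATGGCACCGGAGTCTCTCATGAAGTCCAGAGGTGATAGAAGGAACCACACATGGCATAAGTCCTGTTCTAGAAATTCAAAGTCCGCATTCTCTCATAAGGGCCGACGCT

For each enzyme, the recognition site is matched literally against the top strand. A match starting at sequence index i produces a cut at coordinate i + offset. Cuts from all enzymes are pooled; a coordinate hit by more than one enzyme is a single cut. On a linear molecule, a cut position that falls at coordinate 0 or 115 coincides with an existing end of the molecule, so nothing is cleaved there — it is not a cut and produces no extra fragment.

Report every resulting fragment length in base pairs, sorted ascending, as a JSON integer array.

[3,5,8,8,11,14,17,21,28]

Scan for sites:
  HnxVI (AAGTCC, off=3): starts [27, 63, 84] → cuts [30, 66, 87]
  FykIV (CATGGCA, off=3): starts [5, 55] → cuts [8, 58]
  QalV (TCTCTCAT, off=7): starts [18, 94] → cuts [25, 101]
  MvoVI (CCGAC, off=5): starts [107] → cuts [112]

All cut coordinates (distinct, sorted): [8, 25, 30, 58, 66, 87, 101, 112]

Fragment lengths:
  [0,8): 8 bp
  [8,25): 17 bp
  [25,30): 5 bp
  [30,58): 28 bp
  [58,66): 8 bp
  [66,87): 21 bp
  [87,101): 14 bp
  [101,112): 11 bp
  [112,115): 3 bp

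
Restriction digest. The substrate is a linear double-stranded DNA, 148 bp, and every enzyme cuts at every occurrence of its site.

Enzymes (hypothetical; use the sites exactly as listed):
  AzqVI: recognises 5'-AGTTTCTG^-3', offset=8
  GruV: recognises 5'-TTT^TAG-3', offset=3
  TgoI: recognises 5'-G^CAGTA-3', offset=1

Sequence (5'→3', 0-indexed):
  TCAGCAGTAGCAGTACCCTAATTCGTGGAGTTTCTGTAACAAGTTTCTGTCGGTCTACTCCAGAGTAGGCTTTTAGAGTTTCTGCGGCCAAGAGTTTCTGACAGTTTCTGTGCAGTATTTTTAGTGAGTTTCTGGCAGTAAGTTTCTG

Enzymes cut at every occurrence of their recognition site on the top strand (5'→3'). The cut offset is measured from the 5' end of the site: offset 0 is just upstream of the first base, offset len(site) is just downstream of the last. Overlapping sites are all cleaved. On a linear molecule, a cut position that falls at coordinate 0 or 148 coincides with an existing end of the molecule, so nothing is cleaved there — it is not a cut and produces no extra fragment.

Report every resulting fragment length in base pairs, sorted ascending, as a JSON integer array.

Scan for sites:
  AzqVI (AGTTTCTG, off=8): starts [28, 41, 76, 92, 102, 126, 140] → cuts [36, 49, 84, 100, 110, 134] (position 148 is a terminus of the linear molecule — no cut)
  GruV (TTTTAG, off=3): starts [70, 118] → cuts [73, 121]
  TgoI (GCAGTA, off=1): starts [3, 9, 111, 134] → cuts [4, 10, 112, 135]

Pooled cuts: [4, 10, 36, 49, 73, 84, 100, 110, 112, 121, 134, 135]

Fragment lengths:
  [0,4): 4 bp
  [4,10): 6 bp
  [10,36): 26 bp
  [36,49): 13 bp
  [49,73): 24 bp
  [73,84): 11 bp
  [84,100): 16 bp
  [100,110): 10 bp
  [110,112): 2 bp
  [112,121): 9 bp
  [121,134): 13 bp
  [134,135): 1 bp
  [135,148): 13 bp

[1,2,4,6,9,10,11,13,13,13,16,24,26]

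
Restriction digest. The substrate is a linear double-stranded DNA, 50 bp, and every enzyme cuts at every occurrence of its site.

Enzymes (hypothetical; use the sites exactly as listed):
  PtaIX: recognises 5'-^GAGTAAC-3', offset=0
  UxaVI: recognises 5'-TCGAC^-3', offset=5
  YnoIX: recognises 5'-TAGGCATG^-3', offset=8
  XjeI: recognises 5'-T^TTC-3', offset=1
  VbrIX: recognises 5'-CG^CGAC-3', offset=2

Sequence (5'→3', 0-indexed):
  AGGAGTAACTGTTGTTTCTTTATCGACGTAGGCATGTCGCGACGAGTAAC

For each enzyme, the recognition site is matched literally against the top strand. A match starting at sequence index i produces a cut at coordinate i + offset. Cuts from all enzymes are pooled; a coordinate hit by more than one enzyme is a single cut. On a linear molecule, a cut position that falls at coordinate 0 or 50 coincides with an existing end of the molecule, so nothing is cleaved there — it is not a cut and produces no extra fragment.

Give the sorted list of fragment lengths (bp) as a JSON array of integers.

Scan for sites:
  PtaIX (GAGTAAC, off=0): starts [2, 43] → cuts [2, 43]
  UxaVI (TCGAC, off=5): starts [22] → cuts [27]
  YnoIX (TAGGCATG, off=8): starts [28] → cuts [36]
  XjeI (TTTC, off=1): starts [14] → cuts [15]
  VbrIX (CGCGAC, off=2): starts [37] → cuts [39]

All cut coordinates (distinct, sorted): [2, 15, 27, 36, 39, 43]

Fragment lengths:
  [0,2): 2 bp
  [2,15): 13 bp
  [15,27): 12 bp
  [27,36): 9 bp
  [36,39): 3 bp
  [39,43): 4 bp
  [43,50): 7 bp

[2,3,4,7,9,12,13]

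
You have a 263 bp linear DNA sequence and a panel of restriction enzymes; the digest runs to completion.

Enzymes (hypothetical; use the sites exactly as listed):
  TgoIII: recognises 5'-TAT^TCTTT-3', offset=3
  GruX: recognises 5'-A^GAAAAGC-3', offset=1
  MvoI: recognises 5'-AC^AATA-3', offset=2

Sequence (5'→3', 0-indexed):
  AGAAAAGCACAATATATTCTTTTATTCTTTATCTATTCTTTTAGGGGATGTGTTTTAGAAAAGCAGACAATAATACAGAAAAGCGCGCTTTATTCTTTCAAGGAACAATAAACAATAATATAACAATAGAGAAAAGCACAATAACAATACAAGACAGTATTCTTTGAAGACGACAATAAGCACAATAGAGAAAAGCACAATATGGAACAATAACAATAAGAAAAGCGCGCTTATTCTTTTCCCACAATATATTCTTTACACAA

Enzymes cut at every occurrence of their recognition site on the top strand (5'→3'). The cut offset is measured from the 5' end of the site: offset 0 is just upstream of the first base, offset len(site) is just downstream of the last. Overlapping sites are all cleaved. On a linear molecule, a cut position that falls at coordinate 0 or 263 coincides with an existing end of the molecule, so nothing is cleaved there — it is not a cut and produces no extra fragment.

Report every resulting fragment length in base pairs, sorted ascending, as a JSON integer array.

[1,5,6,6,6,6,7,7,7,8,9,9,9,9,9,10,11,11,11,11,11,13,14,15,15,16,21]

Scan for sites:
  TgoIII (TATTCTTT, off=3): starts [14, 22, 33, 90, 157, 231, 249] → cuts [17, 25, 36, 93, 160, 234, 252]
  GruX (AGAAAAGC, off=1): starts [0, 56, 76, 129, 188, 218] → cuts [1, 57, 77, 130, 189, 219]
  MvoI (ACAATA, off=2): starts [8, 66, 104, 111, 122, 137, 143, 172, 181, 196, 206, 212, 243] → cuts [10, 68, 106, 113, 124, 139, 145, 174, 183, 198, 208, 214, 245]

Pooled cuts: [1, 10, 17, 25, 36, 57, 68, 77, 93, 106, 113, 124, 130, 139, 145, 160, 174, 183, 189, 198, 208, 214, 219, 234, 245, 252]

Fragments:
  [0,1): 1 bp
  [1,10): 9 bp
  [10,17): 7 bp
  [17,25): 8 bp
  [25,36): 11 bp
  [36,57): 21 bp
  [57,68): 11 bp
  [68,77): 9 bp
  [77,93): 16 bp
  [93,106): 13 bp
  [106,113): 7 bp
  [113,124): 11 bp
  [124,130): 6 bp
  [130,139): 9 bp
  [139,145): 6 bp
  [145,160): 15 bp
  [160,174): 14 bp
  [174,183): 9 bp
  [183,189): 6 bp
  [189,198): 9 bp
  [198,208): 10 bp
  [208,214): 6 bp
  [214,219): 5 bp
  [219,234): 15 bp
  [234,245): 11 bp
  [245,252): 7 bp
  [252,263): 11 bp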